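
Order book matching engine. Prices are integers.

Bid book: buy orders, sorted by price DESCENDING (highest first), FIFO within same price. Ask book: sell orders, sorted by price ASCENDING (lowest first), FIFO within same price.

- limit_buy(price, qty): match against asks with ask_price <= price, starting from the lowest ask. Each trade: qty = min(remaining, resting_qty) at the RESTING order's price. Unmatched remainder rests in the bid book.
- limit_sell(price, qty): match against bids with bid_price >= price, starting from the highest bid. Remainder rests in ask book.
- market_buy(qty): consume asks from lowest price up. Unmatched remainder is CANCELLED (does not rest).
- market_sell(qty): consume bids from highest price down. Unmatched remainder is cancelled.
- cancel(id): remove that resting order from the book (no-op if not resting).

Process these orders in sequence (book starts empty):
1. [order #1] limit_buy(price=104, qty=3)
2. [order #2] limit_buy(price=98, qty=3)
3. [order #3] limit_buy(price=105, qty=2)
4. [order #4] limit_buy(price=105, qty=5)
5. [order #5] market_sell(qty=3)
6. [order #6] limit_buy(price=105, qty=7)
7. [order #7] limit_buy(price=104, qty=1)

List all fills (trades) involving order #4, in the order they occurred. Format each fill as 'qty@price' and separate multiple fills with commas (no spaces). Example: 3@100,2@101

After op 1 [order #1] limit_buy(price=104, qty=3): fills=none; bids=[#1:3@104] asks=[-]
After op 2 [order #2] limit_buy(price=98, qty=3): fills=none; bids=[#1:3@104 #2:3@98] asks=[-]
After op 3 [order #3] limit_buy(price=105, qty=2): fills=none; bids=[#3:2@105 #1:3@104 #2:3@98] asks=[-]
After op 4 [order #4] limit_buy(price=105, qty=5): fills=none; bids=[#3:2@105 #4:5@105 #1:3@104 #2:3@98] asks=[-]
After op 5 [order #5] market_sell(qty=3): fills=#3x#5:2@105 #4x#5:1@105; bids=[#4:4@105 #1:3@104 #2:3@98] asks=[-]
After op 6 [order #6] limit_buy(price=105, qty=7): fills=none; bids=[#4:4@105 #6:7@105 #1:3@104 #2:3@98] asks=[-]
After op 7 [order #7] limit_buy(price=104, qty=1): fills=none; bids=[#4:4@105 #6:7@105 #1:3@104 #7:1@104 #2:3@98] asks=[-]

Answer: 1@105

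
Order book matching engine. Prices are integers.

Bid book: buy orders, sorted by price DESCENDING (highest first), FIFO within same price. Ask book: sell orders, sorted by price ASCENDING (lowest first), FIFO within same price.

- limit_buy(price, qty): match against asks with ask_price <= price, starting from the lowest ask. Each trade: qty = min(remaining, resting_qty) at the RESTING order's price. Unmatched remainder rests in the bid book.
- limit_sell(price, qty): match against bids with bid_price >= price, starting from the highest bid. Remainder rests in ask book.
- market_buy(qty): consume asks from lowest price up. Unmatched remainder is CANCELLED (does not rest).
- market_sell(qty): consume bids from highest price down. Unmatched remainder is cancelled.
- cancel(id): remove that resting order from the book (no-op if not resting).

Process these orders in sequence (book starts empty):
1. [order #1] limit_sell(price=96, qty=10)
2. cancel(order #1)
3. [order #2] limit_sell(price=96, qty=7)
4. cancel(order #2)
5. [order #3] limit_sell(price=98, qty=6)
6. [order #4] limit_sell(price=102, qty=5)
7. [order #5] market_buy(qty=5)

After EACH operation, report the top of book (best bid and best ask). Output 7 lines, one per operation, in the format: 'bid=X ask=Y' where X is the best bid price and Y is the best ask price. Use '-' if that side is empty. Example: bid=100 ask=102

After op 1 [order #1] limit_sell(price=96, qty=10): fills=none; bids=[-] asks=[#1:10@96]
After op 2 cancel(order #1): fills=none; bids=[-] asks=[-]
After op 3 [order #2] limit_sell(price=96, qty=7): fills=none; bids=[-] asks=[#2:7@96]
After op 4 cancel(order #2): fills=none; bids=[-] asks=[-]
After op 5 [order #3] limit_sell(price=98, qty=6): fills=none; bids=[-] asks=[#3:6@98]
After op 6 [order #4] limit_sell(price=102, qty=5): fills=none; bids=[-] asks=[#3:6@98 #4:5@102]
After op 7 [order #5] market_buy(qty=5): fills=#5x#3:5@98; bids=[-] asks=[#3:1@98 #4:5@102]

Answer: bid=- ask=96
bid=- ask=-
bid=- ask=96
bid=- ask=-
bid=- ask=98
bid=- ask=98
bid=- ask=98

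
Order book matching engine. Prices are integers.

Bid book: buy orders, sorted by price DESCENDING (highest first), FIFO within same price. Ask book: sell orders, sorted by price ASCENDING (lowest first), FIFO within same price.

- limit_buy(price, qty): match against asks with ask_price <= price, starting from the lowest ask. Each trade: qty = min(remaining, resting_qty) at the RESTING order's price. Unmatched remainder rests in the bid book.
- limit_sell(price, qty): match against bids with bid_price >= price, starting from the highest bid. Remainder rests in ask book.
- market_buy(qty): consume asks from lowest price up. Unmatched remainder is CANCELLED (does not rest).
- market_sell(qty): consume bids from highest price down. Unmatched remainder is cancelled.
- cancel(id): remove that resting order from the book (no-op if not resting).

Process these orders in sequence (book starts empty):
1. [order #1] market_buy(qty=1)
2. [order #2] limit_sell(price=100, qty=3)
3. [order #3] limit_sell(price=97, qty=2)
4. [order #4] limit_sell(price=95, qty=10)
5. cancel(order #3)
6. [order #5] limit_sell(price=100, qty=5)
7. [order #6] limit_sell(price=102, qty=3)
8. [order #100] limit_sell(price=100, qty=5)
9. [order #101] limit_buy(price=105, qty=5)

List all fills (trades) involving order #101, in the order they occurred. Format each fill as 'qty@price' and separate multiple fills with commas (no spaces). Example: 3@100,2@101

After op 1 [order #1] market_buy(qty=1): fills=none; bids=[-] asks=[-]
After op 2 [order #2] limit_sell(price=100, qty=3): fills=none; bids=[-] asks=[#2:3@100]
After op 3 [order #3] limit_sell(price=97, qty=2): fills=none; bids=[-] asks=[#3:2@97 #2:3@100]
After op 4 [order #4] limit_sell(price=95, qty=10): fills=none; bids=[-] asks=[#4:10@95 #3:2@97 #2:3@100]
After op 5 cancel(order #3): fills=none; bids=[-] asks=[#4:10@95 #2:3@100]
After op 6 [order #5] limit_sell(price=100, qty=5): fills=none; bids=[-] asks=[#4:10@95 #2:3@100 #5:5@100]
After op 7 [order #6] limit_sell(price=102, qty=3): fills=none; bids=[-] asks=[#4:10@95 #2:3@100 #5:5@100 #6:3@102]
After op 8 [order #100] limit_sell(price=100, qty=5): fills=none; bids=[-] asks=[#4:10@95 #2:3@100 #5:5@100 #100:5@100 #6:3@102]
After op 9 [order #101] limit_buy(price=105, qty=5): fills=#101x#4:5@95; bids=[-] asks=[#4:5@95 #2:3@100 #5:5@100 #100:5@100 #6:3@102]

Answer: 5@95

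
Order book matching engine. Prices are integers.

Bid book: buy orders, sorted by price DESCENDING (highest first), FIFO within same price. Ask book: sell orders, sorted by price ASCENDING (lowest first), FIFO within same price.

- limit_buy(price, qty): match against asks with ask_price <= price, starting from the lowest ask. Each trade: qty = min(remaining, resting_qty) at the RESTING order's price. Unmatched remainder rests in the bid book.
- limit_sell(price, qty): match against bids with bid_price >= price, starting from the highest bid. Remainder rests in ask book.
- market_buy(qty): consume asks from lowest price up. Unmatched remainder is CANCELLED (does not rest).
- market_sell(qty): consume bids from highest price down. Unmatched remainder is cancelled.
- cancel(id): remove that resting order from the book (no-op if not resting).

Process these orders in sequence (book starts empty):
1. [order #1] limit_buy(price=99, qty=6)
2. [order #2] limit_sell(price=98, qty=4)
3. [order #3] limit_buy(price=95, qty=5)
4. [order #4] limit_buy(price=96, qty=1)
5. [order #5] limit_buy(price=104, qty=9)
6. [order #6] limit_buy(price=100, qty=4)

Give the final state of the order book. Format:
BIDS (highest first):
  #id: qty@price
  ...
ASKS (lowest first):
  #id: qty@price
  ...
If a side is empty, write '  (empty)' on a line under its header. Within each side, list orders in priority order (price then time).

Answer: BIDS (highest first):
  #5: 9@104
  #6: 4@100
  #1: 2@99
  #4: 1@96
  #3: 5@95
ASKS (lowest first):
  (empty)

Derivation:
After op 1 [order #1] limit_buy(price=99, qty=6): fills=none; bids=[#1:6@99] asks=[-]
After op 2 [order #2] limit_sell(price=98, qty=4): fills=#1x#2:4@99; bids=[#1:2@99] asks=[-]
After op 3 [order #3] limit_buy(price=95, qty=5): fills=none; bids=[#1:2@99 #3:5@95] asks=[-]
After op 4 [order #4] limit_buy(price=96, qty=1): fills=none; bids=[#1:2@99 #4:1@96 #3:5@95] asks=[-]
After op 5 [order #5] limit_buy(price=104, qty=9): fills=none; bids=[#5:9@104 #1:2@99 #4:1@96 #3:5@95] asks=[-]
After op 6 [order #6] limit_buy(price=100, qty=4): fills=none; bids=[#5:9@104 #6:4@100 #1:2@99 #4:1@96 #3:5@95] asks=[-]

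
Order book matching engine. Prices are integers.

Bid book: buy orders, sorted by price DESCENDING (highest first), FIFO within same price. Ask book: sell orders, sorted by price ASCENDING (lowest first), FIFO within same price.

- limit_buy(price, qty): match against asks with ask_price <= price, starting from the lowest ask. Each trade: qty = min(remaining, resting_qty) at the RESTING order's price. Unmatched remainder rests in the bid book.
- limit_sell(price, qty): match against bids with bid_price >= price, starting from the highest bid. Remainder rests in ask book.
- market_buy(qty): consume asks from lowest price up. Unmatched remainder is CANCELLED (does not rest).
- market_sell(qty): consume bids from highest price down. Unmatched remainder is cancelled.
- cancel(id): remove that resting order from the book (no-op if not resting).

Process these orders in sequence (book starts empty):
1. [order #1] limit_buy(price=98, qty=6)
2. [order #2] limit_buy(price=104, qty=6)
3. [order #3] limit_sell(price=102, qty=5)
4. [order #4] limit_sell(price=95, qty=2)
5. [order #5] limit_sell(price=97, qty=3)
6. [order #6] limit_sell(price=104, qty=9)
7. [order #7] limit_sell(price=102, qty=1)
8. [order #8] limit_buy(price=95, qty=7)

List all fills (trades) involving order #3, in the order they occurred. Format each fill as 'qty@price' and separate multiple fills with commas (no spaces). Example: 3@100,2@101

Answer: 5@104

Derivation:
After op 1 [order #1] limit_buy(price=98, qty=6): fills=none; bids=[#1:6@98] asks=[-]
After op 2 [order #2] limit_buy(price=104, qty=6): fills=none; bids=[#2:6@104 #1:6@98] asks=[-]
After op 3 [order #3] limit_sell(price=102, qty=5): fills=#2x#3:5@104; bids=[#2:1@104 #1:6@98] asks=[-]
After op 4 [order #4] limit_sell(price=95, qty=2): fills=#2x#4:1@104 #1x#4:1@98; bids=[#1:5@98] asks=[-]
After op 5 [order #5] limit_sell(price=97, qty=3): fills=#1x#5:3@98; bids=[#1:2@98] asks=[-]
After op 6 [order #6] limit_sell(price=104, qty=9): fills=none; bids=[#1:2@98] asks=[#6:9@104]
After op 7 [order #7] limit_sell(price=102, qty=1): fills=none; bids=[#1:2@98] asks=[#7:1@102 #6:9@104]
After op 8 [order #8] limit_buy(price=95, qty=7): fills=none; bids=[#1:2@98 #8:7@95] asks=[#7:1@102 #6:9@104]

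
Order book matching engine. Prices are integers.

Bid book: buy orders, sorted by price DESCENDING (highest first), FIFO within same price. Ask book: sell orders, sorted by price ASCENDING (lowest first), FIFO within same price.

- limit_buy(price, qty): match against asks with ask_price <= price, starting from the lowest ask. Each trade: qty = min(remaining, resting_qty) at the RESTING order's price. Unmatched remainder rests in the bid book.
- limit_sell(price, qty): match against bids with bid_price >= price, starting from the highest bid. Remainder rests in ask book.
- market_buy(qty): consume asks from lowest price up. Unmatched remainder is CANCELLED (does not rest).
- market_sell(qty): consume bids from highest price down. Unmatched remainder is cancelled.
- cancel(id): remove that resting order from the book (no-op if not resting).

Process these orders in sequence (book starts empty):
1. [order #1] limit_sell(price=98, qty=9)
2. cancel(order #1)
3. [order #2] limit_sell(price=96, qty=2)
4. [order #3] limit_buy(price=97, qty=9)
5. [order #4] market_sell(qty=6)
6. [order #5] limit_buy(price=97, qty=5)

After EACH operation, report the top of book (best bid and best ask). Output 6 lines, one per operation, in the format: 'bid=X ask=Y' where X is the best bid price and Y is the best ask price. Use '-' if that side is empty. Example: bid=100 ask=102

After op 1 [order #1] limit_sell(price=98, qty=9): fills=none; bids=[-] asks=[#1:9@98]
After op 2 cancel(order #1): fills=none; bids=[-] asks=[-]
After op 3 [order #2] limit_sell(price=96, qty=2): fills=none; bids=[-] asks=[#2:2@96]
After op 4 [order #3] limit_buy(price=97, qty=9): fills=#3x#2:2@96; bids=[#3:7@97] asks=[-]
After op 5 [order #4] market_sell(qty=6): fills=#3x#4:6@97; bids=[#3:1@97] asks=[-]
After op 6 [order #5] limit_buy(price=97, qty=5): fills=none; bids=[#3:1@97 #5:5@97] asks=[-]

Answer: bid=- ask=98
bid=- ask=-
bid=- ask=96
bid=97 ask=-
bid=97 ask=-
bid=97 ask=-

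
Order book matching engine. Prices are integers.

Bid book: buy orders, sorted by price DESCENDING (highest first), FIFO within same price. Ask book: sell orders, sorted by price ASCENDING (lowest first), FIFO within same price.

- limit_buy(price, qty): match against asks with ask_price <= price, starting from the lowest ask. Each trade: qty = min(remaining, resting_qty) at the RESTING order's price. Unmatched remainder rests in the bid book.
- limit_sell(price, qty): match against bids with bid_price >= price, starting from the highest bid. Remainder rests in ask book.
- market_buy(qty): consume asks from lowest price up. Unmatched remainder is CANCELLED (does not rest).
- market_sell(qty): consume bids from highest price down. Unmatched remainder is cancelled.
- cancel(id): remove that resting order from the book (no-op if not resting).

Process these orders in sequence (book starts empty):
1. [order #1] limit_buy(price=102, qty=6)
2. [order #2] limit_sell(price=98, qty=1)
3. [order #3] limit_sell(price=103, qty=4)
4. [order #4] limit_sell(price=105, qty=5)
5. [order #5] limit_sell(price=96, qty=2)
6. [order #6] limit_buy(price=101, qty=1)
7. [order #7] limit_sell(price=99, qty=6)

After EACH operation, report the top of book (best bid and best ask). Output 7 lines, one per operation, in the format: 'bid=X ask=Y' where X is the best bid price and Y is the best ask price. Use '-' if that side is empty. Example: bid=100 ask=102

After op 1 [order #1] limit_buy(price=102, qty=6): fills=none; bids=[#1:6@102] asks=[-]
After op 2 [order #2] limit_sell(price=98, qty=1): fills=#1x#2:1@102; bids=[#1:5@102] asks=[-]
After op 3 [order #3] limit_sell(price=103, qty=4): fills=none; bids=[#1:5@102] asks=[#3:4@103]
After op 4 [order #4] limit_sell(price=105, qty=5): fills=none; bids=[#1:5@102] asks=[#3:4@103 #4:5@105]
After op 5 [order #5] limit_sell(price=96, qty=2): fills=#1x#5:2@102; bids=[#1:3@102] asks=[#3:4@103 #4:5@105]
After op 6 [order #6] limit_buy(price=101, qty=1): fills=none; bids=[#1:3@102 #6:1@101] asks=[#3:4@103 #4:5@105]
After op 7 [order #7] limit_sell(price=99, qty=6): fills=#1x#7:3@102 #6x#7:1@101; bids=[-] asks=[#7:2@99 #3:4@103 #4:5@105]

Answer: bid=102 ask=-
bid=102 ask=-
bid=102 ask=103
bid=102 ask=103
bid=102 ask=103
bid=102 ask=103
bid=- ask=99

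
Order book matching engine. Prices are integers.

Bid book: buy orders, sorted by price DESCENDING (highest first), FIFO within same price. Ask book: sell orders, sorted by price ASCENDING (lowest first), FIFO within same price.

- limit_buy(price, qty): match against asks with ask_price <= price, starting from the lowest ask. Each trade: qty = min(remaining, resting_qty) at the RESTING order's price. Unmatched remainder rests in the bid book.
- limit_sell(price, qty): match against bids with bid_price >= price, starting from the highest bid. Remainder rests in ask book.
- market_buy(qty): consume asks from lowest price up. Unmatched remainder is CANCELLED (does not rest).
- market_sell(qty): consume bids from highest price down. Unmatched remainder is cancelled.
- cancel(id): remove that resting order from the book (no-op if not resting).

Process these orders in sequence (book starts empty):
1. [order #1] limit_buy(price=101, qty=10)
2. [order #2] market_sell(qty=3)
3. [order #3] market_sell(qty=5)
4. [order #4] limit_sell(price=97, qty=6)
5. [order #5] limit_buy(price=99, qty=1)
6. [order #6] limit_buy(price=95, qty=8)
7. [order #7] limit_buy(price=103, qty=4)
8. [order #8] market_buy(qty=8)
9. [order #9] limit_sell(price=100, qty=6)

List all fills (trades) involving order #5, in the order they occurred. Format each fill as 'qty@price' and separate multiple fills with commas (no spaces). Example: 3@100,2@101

Answer: 1@97

Derivation:
After op 1 [order #1] limit_buy(price=101, qty=10): fills=none; bids=[#1:10@101] asks=[-]
After op 2 [order #2] market_sell(qty=3): fills=#1x#2:3@101; bids=[#1:7@101] asks=[-]
After op 3 [order #3] market_sell(qty=5): fills=#1x#3:5@101; bids=[#1:2@101] asks=[-]
After op 4 [order #4] limit_sell(price=97, qty=6): fills=#1x#4:2@101; bids=[-] asks=[#4:4@97]
After op 5 [order #5] limit_buy(price=99, qty=1): fills=#5x#4:1@97; bids=[-] asks=[#4:3@97]
After op 6 [order #6] limit_buy(price=95, qty=8): fills=none; bids=[#6:8@95] asks=[#4:3@97]
After op 7 [order #7] limit_buy(price=103, qty=4): fills=#7x#4:3@97; bids=[#7:1@103 #6:8@95] asks=[-]
After op 8 [order #8] market_buy(qty=8): fills=none; bids=[#7:1@103 #6:8@95] asks=[-]
After op 9 [order #9] limit_sell(price=100, qty=6): fills=#7x#9:1@103; bids=[#6:8@95] asks=[#9:5@100]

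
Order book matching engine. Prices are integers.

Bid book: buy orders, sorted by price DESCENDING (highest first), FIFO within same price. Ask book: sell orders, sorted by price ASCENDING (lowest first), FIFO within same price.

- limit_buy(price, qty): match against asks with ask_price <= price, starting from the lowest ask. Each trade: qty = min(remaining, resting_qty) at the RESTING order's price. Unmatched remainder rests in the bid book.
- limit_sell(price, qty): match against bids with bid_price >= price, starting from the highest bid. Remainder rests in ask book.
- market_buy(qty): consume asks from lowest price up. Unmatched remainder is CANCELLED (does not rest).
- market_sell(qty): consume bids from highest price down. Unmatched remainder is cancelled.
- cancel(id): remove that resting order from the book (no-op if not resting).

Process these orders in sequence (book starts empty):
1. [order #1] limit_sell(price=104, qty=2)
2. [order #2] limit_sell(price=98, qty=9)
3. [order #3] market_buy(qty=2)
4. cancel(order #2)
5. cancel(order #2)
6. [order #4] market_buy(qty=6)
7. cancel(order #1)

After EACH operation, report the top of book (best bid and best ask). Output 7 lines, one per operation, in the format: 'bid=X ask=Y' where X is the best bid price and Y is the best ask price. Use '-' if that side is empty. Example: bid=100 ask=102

After op 1 [order #1] limit_sell(price=104, qty=2): fills=none; bids=[-] asks=[#1:2@104]
After op 2 [order #2] limit_sell(price=98, qty=9): fills=none; bids=[-] asks=[#2:9@98 #1:2@104]
After op 3 [order #3] market_buy(qty=2): fills=#3x#2:2@98; bids=[-] asks=[#2:7@98 #1:2@104]
After op 4 cancel(order #2): fills=none; bids=[-] asks=[#1:2@104]
After op 5 cancel(order #2): fills=none; bids=[-] asks=[#1:2@104]
After op 6 [order #4] market_buy(qty=6): fills=#4x#1:2@104; bids=[-] asks=[-]
After op 7 cancel(order #1): fills=none; bids=[-] asks=[-]

Answer: bid=- ask=104
bid=- ask=98
bid=- ask=98
bid=- ask=104
bid=- ask=104
bid=- ask=-
bid=- ask=-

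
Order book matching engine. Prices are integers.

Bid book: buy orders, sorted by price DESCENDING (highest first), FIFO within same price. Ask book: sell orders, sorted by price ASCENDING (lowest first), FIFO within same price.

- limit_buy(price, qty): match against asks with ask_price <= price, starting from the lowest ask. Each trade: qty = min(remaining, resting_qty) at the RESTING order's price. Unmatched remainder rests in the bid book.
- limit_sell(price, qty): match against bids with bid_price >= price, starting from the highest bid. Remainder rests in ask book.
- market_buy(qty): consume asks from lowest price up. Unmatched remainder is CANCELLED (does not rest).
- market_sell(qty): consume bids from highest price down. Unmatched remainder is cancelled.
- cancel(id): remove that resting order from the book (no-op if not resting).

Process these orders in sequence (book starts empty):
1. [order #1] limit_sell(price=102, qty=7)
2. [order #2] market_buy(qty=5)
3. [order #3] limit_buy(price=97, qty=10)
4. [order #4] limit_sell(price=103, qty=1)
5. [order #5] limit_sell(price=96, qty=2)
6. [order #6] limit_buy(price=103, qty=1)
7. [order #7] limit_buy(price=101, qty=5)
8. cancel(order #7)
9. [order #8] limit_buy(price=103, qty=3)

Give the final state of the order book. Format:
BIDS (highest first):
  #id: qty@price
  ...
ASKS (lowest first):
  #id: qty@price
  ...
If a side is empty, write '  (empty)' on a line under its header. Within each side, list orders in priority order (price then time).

After op 1 [order #1] limit_sell(price=102, qty=7): fills=none; bids=[-] asks=[#1:7@102]
After op 2 [order #2] market_buy(qty=5): fills=#2x#1:5@102; bids=[-] asks=[#1:2@102]
After op 3 [order #3] limit_buy(price=97, qty=10): fills=none; bids=[#3:10@97] asks=[#1:2@102]
After op 4 [order #4] limit_sell(price=103, qty=1): fills=none; bids=[#3:10@97] asks=[#1:2@102 #4:1@103]
After op 5 [order #5] limit_sell(price=96, qty=2): fills=#3x#5:2@97; bids=[#3:8@97] asks=[#1:2@102 #4:1@103]
After op 6 [order #6] limit_buy(price=103, qty=1): fills=#6x#1:1@102; bids=[#3:8@97] asks=[#1:1@102 #4:1@103]
After op 7 [order #7] limit_buy(price=101, qty=5): fills=none; bids=[#7:5@101 #3:8@97] asks=[#1:1@102 #4:1@103]
After op 8 cancel(order #7): fills=none; bids=[#3:8@97] asks=[#1:1@102 #4:1@103]
After op 9 [order #8] limit_buy(price=103, qty=3): fills=#8x#1:1@102 #8x#4:1@103; bids=[#8:1@103 #3:8@97] asks=[-]

Answer: BIDS (highest first):
  #8: 1@103
  #3: 8@97
ASKS (lowest first):
  (empty)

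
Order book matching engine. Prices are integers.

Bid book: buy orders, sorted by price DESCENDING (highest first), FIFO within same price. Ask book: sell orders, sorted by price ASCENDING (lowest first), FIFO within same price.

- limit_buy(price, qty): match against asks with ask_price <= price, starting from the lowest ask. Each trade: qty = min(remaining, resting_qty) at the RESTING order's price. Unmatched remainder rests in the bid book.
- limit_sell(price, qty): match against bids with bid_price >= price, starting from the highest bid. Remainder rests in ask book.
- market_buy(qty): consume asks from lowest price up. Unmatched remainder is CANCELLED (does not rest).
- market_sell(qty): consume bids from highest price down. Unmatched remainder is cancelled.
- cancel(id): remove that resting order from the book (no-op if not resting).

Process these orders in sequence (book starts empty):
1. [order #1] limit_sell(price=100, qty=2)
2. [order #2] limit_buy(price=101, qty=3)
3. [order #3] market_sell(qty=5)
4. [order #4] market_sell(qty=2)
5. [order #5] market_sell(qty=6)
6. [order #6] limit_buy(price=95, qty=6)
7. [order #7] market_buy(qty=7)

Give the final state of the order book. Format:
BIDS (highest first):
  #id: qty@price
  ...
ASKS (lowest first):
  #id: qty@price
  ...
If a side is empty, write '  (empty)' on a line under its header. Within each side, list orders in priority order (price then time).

After op 1 [order #1] limit_sell(price=100, qty=2): fills=none; bids=[-] asks=[#1:2@100]
After op 2 [order #2] limit_buy(price=101, qty=3): fills=#2x#1:2@100; bids=[#2:1@101] asks=[-]
After op 3 [order #3] market_sell(qty=5): fills=#2x#3:1@101; bids=[-] asks=[-]
After op 4 [order #4] market_sell(qty=2): fills=none; bids=[-] asks=[-]
After op 5 [order #5] market_sell(qty=6): fills=none; bids=[-] asks=[-]
After op 6 [order #6] limit_buy(price=95, qty=6): fills=none; bids=[#6:6@95] asks=[-]
After op 7 [order #7] market_buy(qty=7): fills=none; bids=[#6:6@95] asks=[-]

Answer: BIDS (highest first):
  #6: 6@95
ASKS (lowest first):
  (empty)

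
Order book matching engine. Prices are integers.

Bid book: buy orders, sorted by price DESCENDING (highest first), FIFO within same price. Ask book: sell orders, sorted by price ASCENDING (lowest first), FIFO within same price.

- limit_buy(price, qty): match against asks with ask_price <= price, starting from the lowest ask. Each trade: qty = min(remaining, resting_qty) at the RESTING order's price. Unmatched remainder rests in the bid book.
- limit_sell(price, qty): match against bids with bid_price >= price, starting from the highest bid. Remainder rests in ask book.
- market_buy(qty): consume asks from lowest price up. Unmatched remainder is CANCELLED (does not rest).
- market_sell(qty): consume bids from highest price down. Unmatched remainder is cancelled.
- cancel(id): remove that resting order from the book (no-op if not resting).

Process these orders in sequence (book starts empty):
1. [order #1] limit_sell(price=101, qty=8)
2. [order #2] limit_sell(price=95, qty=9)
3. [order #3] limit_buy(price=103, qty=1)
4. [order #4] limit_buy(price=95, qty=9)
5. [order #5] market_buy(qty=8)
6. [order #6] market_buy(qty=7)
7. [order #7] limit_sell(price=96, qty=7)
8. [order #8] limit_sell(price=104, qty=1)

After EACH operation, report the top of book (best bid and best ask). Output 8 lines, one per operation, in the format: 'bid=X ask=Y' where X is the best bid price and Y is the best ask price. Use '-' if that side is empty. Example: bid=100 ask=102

After op 1 [order #1] limit_sell(price=101, qty=8): fills=none; bids=[-] asks=[#1:8@101]
After op 2 [order #2] limit_sell(price=95, qty=9): fills=none; bids=[-] asks=[#2:9@95 #1:8@101]
After op 3 [order #3] limit_buy(price=103, qty=1): fills=#3x#2:1@95; bids=[-] asks=[#2:8@95 #1:8@101]
After op 4 [order #4] limit_buy(price=95, qty=9): fills=#4x#2:8@95; bids=[#4:1@95] asks=[#1:8@101]
After op 5 [order #5] market_buy(qty=8): fills=#5x#1:8@101; bids=[#4:1@95] asks=[-]
After op 6 [order #6] market_buy(qty=7): fills=none; bids=[#4:1@95] asks=[-]
After op 7 [order #7] limit_sell(price=96, qty=7): fills=none; bids=[#4:1@95] asks=[#7:7@96]
After op 8 [order #8] limit_sell(price=104, qty=1): fills=none; bids=[#4:1@95] asks=[#7:7@96 #8:1@104]

Answer: bid=- ask=101
bid=- ask=95
bid=- ask=95
bid=95 ask=101
bid=95 ask=-
bid=95 ask=-
bid=95 ask=96
bid=95 ask=96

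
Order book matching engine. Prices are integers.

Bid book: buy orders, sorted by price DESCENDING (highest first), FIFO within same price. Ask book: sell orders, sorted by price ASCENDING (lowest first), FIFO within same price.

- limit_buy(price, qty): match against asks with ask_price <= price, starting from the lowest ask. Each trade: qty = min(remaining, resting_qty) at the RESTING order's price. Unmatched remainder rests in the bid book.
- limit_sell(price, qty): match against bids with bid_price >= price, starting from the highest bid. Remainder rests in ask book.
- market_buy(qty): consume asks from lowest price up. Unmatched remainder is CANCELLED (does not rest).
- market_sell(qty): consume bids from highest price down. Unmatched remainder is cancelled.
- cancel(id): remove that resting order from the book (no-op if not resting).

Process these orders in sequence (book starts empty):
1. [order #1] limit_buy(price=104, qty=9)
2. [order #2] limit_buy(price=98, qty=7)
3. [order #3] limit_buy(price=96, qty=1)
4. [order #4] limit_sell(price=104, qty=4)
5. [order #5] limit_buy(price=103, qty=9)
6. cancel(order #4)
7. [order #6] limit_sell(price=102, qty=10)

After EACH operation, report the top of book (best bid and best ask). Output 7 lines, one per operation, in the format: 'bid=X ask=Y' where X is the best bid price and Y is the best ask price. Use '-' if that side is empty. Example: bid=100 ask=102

After op 1 [order #1] limit_buy(price=104, qty=9): fills=none; bids=[#1:9@104] asks=[-]
After op 2 [order #2] limit_buy(price=98, qty=7): fills=none; bids=[#1:9@104 #2:7@98] asks=[-]
After op 3 [order #3] limit_buy(price=96, qty=1): fills=none; bids=[#1:9@104 #2:7@98 #3:1@96] asks=[-]
After op 4 [order #4] limit_sell(price=104, qty=4): fills=#1x#4:4@104; bids=[#1:5@104 #2:7@98 #3:1@96] asks=[-]
After op 5 [order #5] limit_buy(price=103, qty=9): fills=none; bids=[#1:5@104 #5:9@103 #2:7@98 #3:1@96] asks=[-]
After op 6 cancel(order #4): fills=none; bids=[#1:5@104 #5:9@103 #2:7@98 #3:1@96] asks=[-]
After op 7 [order #6] limit_sell(price=102, qty=10): fills=#1x#6:5@104 #5x#6:5@103; bids=[#5:4@103 #2:7@98 #3:1@96] asks=[-]

Answer: bid=104 ask=-
bid=104 ask=-
bid=104 ask=-
bid=104 ask=-
bid=104 ask=-
bid=104 ask=-
bid=103 ask=-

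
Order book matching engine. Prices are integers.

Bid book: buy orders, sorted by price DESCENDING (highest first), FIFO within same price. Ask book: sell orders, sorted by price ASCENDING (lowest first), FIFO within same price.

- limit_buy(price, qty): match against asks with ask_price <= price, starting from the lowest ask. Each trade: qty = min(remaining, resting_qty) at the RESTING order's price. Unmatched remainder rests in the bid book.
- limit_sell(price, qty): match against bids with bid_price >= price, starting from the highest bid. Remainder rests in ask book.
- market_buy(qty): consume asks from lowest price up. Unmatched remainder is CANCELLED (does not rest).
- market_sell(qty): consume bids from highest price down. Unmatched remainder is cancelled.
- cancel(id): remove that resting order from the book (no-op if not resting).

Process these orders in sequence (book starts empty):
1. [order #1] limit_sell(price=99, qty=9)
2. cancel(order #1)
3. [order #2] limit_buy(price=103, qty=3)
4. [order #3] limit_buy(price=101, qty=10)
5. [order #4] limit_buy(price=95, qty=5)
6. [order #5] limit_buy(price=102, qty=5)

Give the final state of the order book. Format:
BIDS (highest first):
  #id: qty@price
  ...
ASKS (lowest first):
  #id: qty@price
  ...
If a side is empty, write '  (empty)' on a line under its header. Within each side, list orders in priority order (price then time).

After op 1 [order #1] limit_sell(price=99, qty=9): fills=none; bids=[-] asks=[#1:9@99]
After op 2 cancel(order #1): fills=none; bids=[-] asks=[-]
After op 3 [order #2] limit_buy(price=103, qty=3): fills=none; bids=[#2:3@103] asks=[-]
After op 4 [order #3] limit_buy(price=101, qty=10): fills=none; bids=[#2:3@103 #3:10@101] asks=[-]
After op 5 [order #4] limit_buy(price=95, qty=5): fills=none; bids=[#2:3@103 #3:10@101 #4:5@95] asks=[-]
After op 6 [order #5] limit_buy(price=102, qty=5): fills=none; bids=[#2:3@103 #5:5@102 #3:10@101 #4:5@95] asks=[-]

Answer: BIDS (highest first):
  #2: 3@103
  #5: 5@102
  #3: 10@101
  #4: 5@95
ASKS (lowest first):
  (empty)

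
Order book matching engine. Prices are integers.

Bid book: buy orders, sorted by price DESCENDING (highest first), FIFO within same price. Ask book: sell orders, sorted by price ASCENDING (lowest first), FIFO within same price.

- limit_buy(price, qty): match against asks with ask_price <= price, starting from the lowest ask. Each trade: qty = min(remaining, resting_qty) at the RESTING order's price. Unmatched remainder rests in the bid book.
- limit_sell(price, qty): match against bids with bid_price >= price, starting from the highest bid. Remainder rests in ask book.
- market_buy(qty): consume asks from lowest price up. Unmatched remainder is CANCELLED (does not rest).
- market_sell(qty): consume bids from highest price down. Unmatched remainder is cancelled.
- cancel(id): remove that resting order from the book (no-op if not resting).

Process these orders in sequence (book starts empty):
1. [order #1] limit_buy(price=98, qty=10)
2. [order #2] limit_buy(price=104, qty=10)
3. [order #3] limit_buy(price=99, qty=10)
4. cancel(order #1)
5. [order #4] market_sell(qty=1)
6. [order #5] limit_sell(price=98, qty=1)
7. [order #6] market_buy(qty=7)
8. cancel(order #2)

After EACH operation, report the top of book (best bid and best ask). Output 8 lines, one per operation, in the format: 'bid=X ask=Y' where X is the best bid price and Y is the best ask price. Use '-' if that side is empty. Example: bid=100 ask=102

After op 1 [order #1] limit_buy(price=98, qty=10): fills=none; bids=[#1:10@98] asks=[-]
After op 2 [order #2] limit_buy(price=104, qty=10): fills=none; bids=[#2:10@104 #1:10@98] asks=[-]
After op 3 [order #3] limit_buy(price=99, qty=10): fills=none; bids=[#2:10@104 #3:10@99 #1:10@98] asks=[-]
After op 4 cancel(order #1): fills=none; bids=[#2:10@104 #3:10@99] asks=[-]
After op 5 [order #4] market_sell(qty=1): fills=#2x#4:1@104; bids=[#2:9@104 #3:10@99] asks=[-]
After op 6 [order #5] limit_sell(price=98, qty=1): fills=#2x#5:1@104; bids=[#2:8@104 #3:10@99] asks=[-]
After op 7 [order #6] market_buy(qty=7): fills=none; bids=[#2:8@104 #3:10@99] asks=[-]
After op 8 cancel(order #2): fills=none; bids=[#3:10@99] asks=[-]

Answer: bid=98 ask=-
bid=104 ask=-
bid=104 ask=-
bid=104 ask=-
bid=104 ask=-
bid=104 ask=-
bid=104 ask=-
bid=99 ask=-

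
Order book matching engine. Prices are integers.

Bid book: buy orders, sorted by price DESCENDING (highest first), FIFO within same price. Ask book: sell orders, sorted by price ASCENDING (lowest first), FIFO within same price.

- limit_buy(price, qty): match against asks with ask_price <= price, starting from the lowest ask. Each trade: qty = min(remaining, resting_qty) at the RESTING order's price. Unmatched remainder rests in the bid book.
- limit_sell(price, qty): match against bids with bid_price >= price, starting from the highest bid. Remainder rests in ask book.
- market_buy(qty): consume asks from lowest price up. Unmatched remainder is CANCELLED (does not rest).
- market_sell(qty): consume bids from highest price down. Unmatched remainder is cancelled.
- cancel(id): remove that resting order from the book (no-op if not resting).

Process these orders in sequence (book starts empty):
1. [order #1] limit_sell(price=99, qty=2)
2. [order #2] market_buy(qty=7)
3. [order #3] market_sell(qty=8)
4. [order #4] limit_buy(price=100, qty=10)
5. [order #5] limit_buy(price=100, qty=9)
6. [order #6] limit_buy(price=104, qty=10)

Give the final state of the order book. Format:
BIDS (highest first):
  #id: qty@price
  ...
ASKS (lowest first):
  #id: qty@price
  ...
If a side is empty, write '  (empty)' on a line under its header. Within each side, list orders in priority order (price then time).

After op 1 [order #1] limit_sell(price=99, qty=2): fills=none; bids=[-] asks=[#1:2@99]
After op 2 [order #2] market_buy(qty=7): fills=#2x#1:2@99; bids=[-] asks=[-]
After op 3 [order #3] market_sell(qty=8): fills=none; bids=[-] asks=[-]
After op 4 [order #4] limit_buy(price=100, qty=10): fills=none; bids=[#4:10@100] asks=[-]
After op 5 [order #5] limit_buy(price=100, qty=9): fills=none; bids=[#4:10@100 #5:9@100] asks=[-]
After op 6 [order #6] limit_buy(price=104, qty=10): fills=none; bids=[#6:10@104 #4:10@100 #5:9@100] asks=[-]

Answer: BIDS (highest first):
  #6: 10@104
  #4: 10@100
  #5: 9@100
ASKS (lowest first):
  (empty)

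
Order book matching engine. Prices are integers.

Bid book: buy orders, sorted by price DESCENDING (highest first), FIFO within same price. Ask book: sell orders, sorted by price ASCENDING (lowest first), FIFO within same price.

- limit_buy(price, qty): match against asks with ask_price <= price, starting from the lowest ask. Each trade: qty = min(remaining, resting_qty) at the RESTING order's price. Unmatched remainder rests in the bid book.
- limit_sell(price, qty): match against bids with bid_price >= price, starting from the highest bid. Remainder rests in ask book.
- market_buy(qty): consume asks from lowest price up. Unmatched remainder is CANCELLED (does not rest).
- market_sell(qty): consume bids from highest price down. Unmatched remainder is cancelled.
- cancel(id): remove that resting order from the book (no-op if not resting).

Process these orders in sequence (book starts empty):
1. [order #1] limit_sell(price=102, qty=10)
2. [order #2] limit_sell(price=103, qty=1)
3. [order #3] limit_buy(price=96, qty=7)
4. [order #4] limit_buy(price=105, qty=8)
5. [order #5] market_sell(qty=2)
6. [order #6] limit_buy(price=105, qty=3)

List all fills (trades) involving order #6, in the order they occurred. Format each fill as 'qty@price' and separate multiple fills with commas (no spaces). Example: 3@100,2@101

After op 1 [order #1] limit_sell(price=102, qty=10): fills=none; bids=[-] asks=[#1:10@102]
After op 2 [order #2] limit_sell(price=103, qty=1): fills=none; bids=[-] asks=[#1:10@102 #2:1@103]
After op 3 [order #3] limit_buy(price=96, qty=7): fills=none; bids=[#3:7@96] asks=[#1:10@102 #2:1@103]
After op 4 [order #4] limit_buy(price=105, qty=8): fills=#4x#1:8@102; bids=[#3:7@96] asks=[#1:2@102 #2:1@103]
After op 5 [order #5] market_sell(qty=2): fills=#3x#5:2@96; bids=[#3:5@96] asks=[#1:2@102 #2:1@103]
After op 6 [order #6] limit_buy(price=105, qty=3): fills=#6x#1:2@102 #6x#2:1@103; bids=[#3:5@96] asks=[-]

Answer: 2@102,1@103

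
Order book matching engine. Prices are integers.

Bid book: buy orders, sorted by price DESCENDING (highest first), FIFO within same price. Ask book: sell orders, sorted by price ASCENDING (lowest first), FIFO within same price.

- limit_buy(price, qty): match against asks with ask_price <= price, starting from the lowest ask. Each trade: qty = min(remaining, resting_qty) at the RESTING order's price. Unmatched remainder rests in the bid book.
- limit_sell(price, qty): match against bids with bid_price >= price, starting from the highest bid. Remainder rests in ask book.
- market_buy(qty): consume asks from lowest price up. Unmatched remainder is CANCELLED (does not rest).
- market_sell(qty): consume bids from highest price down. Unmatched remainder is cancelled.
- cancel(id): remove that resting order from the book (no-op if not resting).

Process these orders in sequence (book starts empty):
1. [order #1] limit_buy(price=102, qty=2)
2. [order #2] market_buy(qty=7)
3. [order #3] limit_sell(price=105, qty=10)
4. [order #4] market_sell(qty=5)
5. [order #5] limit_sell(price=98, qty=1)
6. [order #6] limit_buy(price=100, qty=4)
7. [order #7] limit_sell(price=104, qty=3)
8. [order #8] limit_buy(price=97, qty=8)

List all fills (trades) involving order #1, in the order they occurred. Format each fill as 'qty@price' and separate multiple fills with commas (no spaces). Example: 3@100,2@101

Answer: 2@102

Derivation:
After op 1 [order #1] limit_buy(price=102, qty=2): fills=none; bids=[#1:2@102] asks=[-]
After op 2 [order #2] market_buy(qty=7): fills=none; bids=[#1:2@102] asks=[-]
After op 3 [order #3] limit_sell(price=105, qty=10): fills=none; bids=[#1:2@102] asks=[#3:10@105]
After op 4 [order #4] market_sell(qty=5): fills=#1x#4:2@102; bids=[-] asks=[#3:10@105]
After op 5 [order #5] limit_sell(price=98, qty=1): fills=none; bids=[-] asks=[#5:1@98 #3:10@105]
After op 6 [order #6] limit_buy(price=100, qty=4): fills=#6x#5:1@98; bids=[#6:3@100] asks=[#3:10@105]
After op 7 [order #7] limit_sell(price=104, qty=3): fills=none; bids=[#6:3@100] asks=[#7:3@104 #3:10@105]
After op 8 [order #8] limit_buy(price=97, qty=8): fills=none; bids=[#6:3@100 #8:8@97] asks=[#7:3@104 #3:10@105]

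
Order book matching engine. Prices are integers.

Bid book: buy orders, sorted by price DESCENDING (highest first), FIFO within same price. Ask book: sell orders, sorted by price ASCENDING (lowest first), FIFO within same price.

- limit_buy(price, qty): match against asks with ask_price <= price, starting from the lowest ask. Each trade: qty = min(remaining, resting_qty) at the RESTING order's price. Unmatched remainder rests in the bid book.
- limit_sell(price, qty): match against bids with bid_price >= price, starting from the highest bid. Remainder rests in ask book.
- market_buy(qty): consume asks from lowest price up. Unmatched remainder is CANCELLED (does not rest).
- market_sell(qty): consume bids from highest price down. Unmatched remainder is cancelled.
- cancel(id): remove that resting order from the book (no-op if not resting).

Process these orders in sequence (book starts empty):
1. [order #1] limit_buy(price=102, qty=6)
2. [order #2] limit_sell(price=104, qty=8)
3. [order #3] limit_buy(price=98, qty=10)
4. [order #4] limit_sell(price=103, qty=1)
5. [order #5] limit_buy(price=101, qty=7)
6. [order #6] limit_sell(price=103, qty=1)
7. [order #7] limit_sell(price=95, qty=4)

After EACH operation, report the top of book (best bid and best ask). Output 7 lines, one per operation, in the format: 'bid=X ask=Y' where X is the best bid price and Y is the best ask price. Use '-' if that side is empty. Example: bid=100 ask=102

Answer: bid=102 ask=-
bid=102 ask=104
bid=102 ask=104
bid=102 ask=103
bid=102 ask=103
bid=102 ask=103
bid=102 ask=103

Derivation:
After op 1 [order #1] limit_buy(price=102, qty=6): fills=none; bids=[#1:6@102] asks=[-]
After op 2 [order #2] limit_sell(price=104, qty=8): fills=none; bids=[#1:6@102] asks=[#2:8@104]
After op 3 [order #3] limit_buy(price=98, qty=10): fills=none; bids=[#1:6@102 #3:10@98] asks=[#2:8@104]
After op 4 [order #4] limit_sell(price=103, qty=1): fills=none; bids=[#1:6@102 #3:10@98] asks=[#4:1@103 #2:8@104]
After op 5 [order #5] limit_buy(price=101, qty=7): fills=none; bids=[#1:6@102 #5:7@101 #3:10@98] asks=[#4:1@103 #2:8@104]
After op 6 [order #6] limit_sell(price=103, qty=1): fills=none; bids=[#1:6@102 #5:7@101 #3:10@98] asks=[#4:1@103 #6:1@103 #2:8@104]
After op 7 [order #7] limit_sell(price=95, qty=4): fills=#1x#7:4@102; bids=[#1:2@102 #5:7@101 #3:10@98] asks=[#4:1@103 #6:1@103 #2:8@104]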